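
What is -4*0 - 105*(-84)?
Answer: 8820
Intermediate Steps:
-4*0 - 105*(-84) = 0 + 8820 = 8820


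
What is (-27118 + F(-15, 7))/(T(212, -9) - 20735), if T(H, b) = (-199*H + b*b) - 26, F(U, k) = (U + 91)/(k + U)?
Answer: 18085/41912 ≈ 0.43150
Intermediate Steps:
F(U, k) = (91 + U)/(U + k)
T(H, b) = -26 + b² - 199*H (T(H, b) = (-199*H + b²) - 26 = (b² - 199*H) - 26 = -26 + b² - 199*H)
(-27118 + F(-15, 7))/(T(212, -9) - 20735) = (-27118 + (91 - 15)/(-15 + 7))/((-26 + (-9)² - 199*212) - 20735) = (-27118 + 76/(-8))/((-26 + 81 - 42188) - 20735) = (-27118 - ⅛*76)/(-42133 - 20735) = (-27118 - 19/2)/(-62868) = -54255/2*(-1/62868) = 18085/41912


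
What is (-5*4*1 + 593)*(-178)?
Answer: -101994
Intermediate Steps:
(-5*4*1 + 593)*(-178) = (-20*1 + 593)*(-178) = (-20 + 593)*(-178) = 573*(-178) = -101994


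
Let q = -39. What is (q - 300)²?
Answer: 114921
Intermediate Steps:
(q - 300)² = (-39 - 300)² = (-339)² = 114921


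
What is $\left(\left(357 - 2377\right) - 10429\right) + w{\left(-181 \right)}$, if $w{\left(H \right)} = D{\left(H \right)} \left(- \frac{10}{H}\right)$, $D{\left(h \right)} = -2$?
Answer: $- \frac{2253289}{181} \approx -12449.0$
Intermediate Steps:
$w{\left(H \right)} = \frac{20}{H}$ ($w{\left(H \right)} = - 2 \left(- \frac{10}{H}\right) = \frac{20}{H}$)
$\left(\left(357 - 2377\right) - 10429\right) + w{\left(-181 \right)} = \left(\left(357 - 2377\right) - 10429\right) + \frac{20}{-181} = \left(-2020 - 10429\right) + 20 \left(- \frac{1}{181}\right) = -12449 - \frac{20}{181} = - \frac{2253289}{181}$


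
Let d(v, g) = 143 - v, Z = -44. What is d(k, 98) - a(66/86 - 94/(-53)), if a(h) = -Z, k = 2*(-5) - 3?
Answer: 112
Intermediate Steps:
k = -13 (k = -10 - 3 = -13)
a(h) = 44 (a(h) = -1*(-44) = 44)
d(k, 98) - a(66/86 - 94/(-53)) = (143 - 1*(-13)) - 1*44 = (143 + 13) - 44 = 156 - 44 = 112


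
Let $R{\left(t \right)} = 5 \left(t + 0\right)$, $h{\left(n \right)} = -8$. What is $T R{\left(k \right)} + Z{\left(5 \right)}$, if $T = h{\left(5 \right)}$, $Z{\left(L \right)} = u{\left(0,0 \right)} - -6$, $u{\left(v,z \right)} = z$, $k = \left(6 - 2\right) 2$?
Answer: $-314$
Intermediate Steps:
$k = 8$ ($k = 4 \cdot 2 = 8$)
$Z{\left(L \right)} = 6$ ($Z{\left(L \right)} = 0 - -6 = 0 + 6 = 6$)
$R{\left(t \right)} = 5 t$
$T = -8$
$T R{\left(k \right)} + Z{\left(5 \right)} = - 8 \cdot 5 \cdot 8 + 6 = \left(-8\right) 40 + 6 = -320 + 6 = -314$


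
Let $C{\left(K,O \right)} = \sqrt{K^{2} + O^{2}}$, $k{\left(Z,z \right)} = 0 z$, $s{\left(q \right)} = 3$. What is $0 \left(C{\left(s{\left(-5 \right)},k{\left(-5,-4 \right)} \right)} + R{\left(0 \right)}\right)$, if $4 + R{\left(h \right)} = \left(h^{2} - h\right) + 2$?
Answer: $0$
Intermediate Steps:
$k{\left(Z,z \right)} = 0$
$R{\left(h \right)} = -2 + h^{2} - h$ ($R{\left(h \right)} = -4 + \left(\left(h^{2} - h\right) + 2\right) = -4 + \left(2 + h^{2} - h\right) = -2 + h^{2} - h$)
$0 \left(C{\left(s{\left(-5 \right)},k{\left(-5,-4 \right)} \right)} + R{\left(0 \right)}\right) = 0 \left(\sqrt{3^{2} + 0^{2}} - \left(2 - 0^{2}\right)\right) = 0 \left(\sqrt{9 + 0} + \left(-2 + 0 + 0\right)\right) = 0 \left(\sqrt{9} - 2\right) = 0 \left(3 - 2\right) = 0 \cdot 1 = 0$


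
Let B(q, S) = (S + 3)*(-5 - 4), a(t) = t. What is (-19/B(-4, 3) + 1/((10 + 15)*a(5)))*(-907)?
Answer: -2203103/6750 ≈ -326.39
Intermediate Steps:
B(q, S) = -27 - 9*S (B(q, S) = (3 + S)*(-9) = -27 - 9*S)
(-19/B(-4, 3) + 1/((10 + 15)*a(5)))*(-907) = (-19/(-27 - 9*3) + 1/((10 + 15)*5))*(-907) = (-19/(-27 - 27) + (1/5)/25)*(-907) = (-19/(-54) + (1/25)*(1/5))*(-907) = (-19*(-1/54) + 1/125)*(-907) = (19/54 + 1/125)*(-907) = (2429/6750)*(-907) = -2203103/6750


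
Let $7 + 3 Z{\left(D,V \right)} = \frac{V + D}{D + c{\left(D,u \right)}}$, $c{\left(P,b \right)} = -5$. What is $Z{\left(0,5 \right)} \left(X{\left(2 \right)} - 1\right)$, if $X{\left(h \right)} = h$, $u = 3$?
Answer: $- \frac{8}{3} \approx -2.6667$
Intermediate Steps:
$Z{\left(D,V \right)} = - \frac{7}{3} + \frac{D + V}{3 \left(-5 + D\right)}$ ($Z{\left(D,V \right)} = - \frac{7}{3} + \frac{\left(V + D\right) \frac{1}{D - 5}}{3} = - \frac{7}{3} + \frac{\left(D + V\right) \frac{1}{-5 + D}}{3} = - \frac{7}{3} + \frac{\frac{1}{-5 + D} \left(D + V\right)}{3} = - \frac{7}{3} + \frac{D + V}{3 \left(-5 + D\right)}$)
$Z{\left(0,5 \right)} \left(X{\left(2 \right)} - 1\right) = \frac{35 + 5 - 0}{3 \left(-5 + 0\right)} \left(2 - 1\right) = \frac{35 + 5 + 0}{3 \left(-5\right)} 1 = \frac{1}{3} \left(- \frac{1}{5}\right) 40 \cdot 1 = \left(- \frac{8}{3}\right) 1 = - \frac{8}{3}$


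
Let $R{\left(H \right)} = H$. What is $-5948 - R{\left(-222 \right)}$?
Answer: $-5726$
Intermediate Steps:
$-5948 - R{\left(-222 \right)} = -5948 - -222 = -5948 + 222 = -5726$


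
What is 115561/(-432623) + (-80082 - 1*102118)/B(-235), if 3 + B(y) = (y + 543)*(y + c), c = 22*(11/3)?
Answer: 219991230907/61697663899 ≈ 3.5656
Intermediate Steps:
c = 242/3 (c = 22*(11*(⅓)) = 22*(11/3) = 242/3 ≈ 80.667)
B(y) = -3 + (543 + y)*(242/3 + y) (B(y) = -3 + (y + 543)*(y + 242/3) = -3 + (543 + y)*(242/3 + y))
115561/(-432623) + (-80082 - 1*102118)/B(-235) = 115561/(-432623) + (-80082 - 1*102118)/(43799 + (-235)² + (1871/3)*(-235)) = 115561*(-1/432623) + (-80082 - 102118)/(43799 + 55225 - 439685/3) = -115561/432623 - 182200/(-142613/3) = -115561/432623 - 182200*(-3/142613) = -115561/432623 + 546600/142613 = 219991230907/61697663899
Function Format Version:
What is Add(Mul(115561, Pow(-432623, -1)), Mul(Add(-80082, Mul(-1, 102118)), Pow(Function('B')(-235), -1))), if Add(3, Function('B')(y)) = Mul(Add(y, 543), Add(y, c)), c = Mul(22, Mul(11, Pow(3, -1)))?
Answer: Rational(219991230907, 61697663899) ≈ 3.5656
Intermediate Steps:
c = Rational(242, 3) (c = Mul(22, Mul(11, Rational(1, 3))) = Mul(22, Rational(11, 3)) = Rational(242, 3) ≈ 80.667)
Function('B')(y) = Add(-3, Mul(Add(543, y), Add(Rational(242, 3), y))) (Function('B')(y) = Add(-3, Mul(Add(y, 543), Add(y, Rational(242, 3)))) = Add(-3, Mul(Add(543, y), Add(Rational(242, 3), y))))
Add(Mul(115561, Pow(-432623, -1)), Mul(Add(-80082, Mul(-1, 102118)), Pow(Function('B')(-235), -1))) = Add(Mul(115561, Pow(-432623, -1)), Mul(Add(-80082, Mul(-1, 102118)), Pow(Add(43799, Pow(-235, 2), Mul(Rational(1871, 3), -235)), -1))) = Add(Mul(115561, Rational(-1, 432623)), Mul(Add(-80082, -102118), Pow(Add(43799, 55225, Rational(-439685, 3)), -1))) = Add(Rational(-115561, 432623), Mul(-182200, Pow(Rational(-142613, 3), -1))) = Add(Rational(-115561, 432623), Mul(-182200, Rational(-3, 142613))) = Add(Rational(-115561, 432623), Rational(546600, 142613)) = Rational(219991230907, 61697663899)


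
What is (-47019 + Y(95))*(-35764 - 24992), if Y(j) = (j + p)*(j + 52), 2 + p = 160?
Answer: 597109968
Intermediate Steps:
p = 158 (p = -2 + 160 = 158)
Y(j) = (52 + j)*(158 + j) (Y(j) = (j + 158)*(j + 52) = (158 + j)*(52 + j) = (52 + j)*(158 + j))
(-47019 + Y(95))*(-35764 - 24992) = (-47019 + (8216 + 95² + 210*95))*(-35764 - 24992) = (-47019 + (8216 + 9025 + 19950))*(-60756) = (-47019 + 37191)*(-60756) = -9828*(-60756) = 597109968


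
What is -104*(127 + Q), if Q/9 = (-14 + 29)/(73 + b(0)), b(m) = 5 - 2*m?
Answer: -13388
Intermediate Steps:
Q = 45/26 (Q = 9*((-14 + 29)/(73 + (5 - 2*0))) = 9*(15/(73 + (5 + 0))) = 9*(15/(73 + 5)) = 9*(15/78) = 9*(15*(1/78)) = 9*(5/26) = 45/26 ≈ 1.7308)
-104*(127 + Q) = -104*(127 + 45/26) = -104*3347/26 = -13388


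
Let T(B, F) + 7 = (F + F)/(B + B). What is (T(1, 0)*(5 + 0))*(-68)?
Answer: 2380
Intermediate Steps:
T(B, F) = -7 + F/B (T(B, F) = -7 + (F + F)/(B + B) = -7 + (2*F)/((2*B)) = -7 + (2*F)*(1/(2*B)) = -7 + F/B)
(T(1, 0)*(5 + 0))*(-68) = ((-7 + 0/1)*(5 + 0))*(-68) = ((-7 + 0*1)*5)*(-68) = ((-7 + 0)*5)*(-68) = -7*5*(-68) = -35*(-68) = 2380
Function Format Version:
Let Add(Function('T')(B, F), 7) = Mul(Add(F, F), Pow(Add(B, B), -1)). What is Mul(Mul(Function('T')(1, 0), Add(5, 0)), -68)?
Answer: 2380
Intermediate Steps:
Function('T')(B, F) = Add(-7, Mul(F, Pow(B, -1))) (Function('T')(B, F) = Add(-7, Mul(Add(F, F), Pow(Add(B, B), -1))) = Add(-7, Mul(Mul(2, F), Pow(Mul(2, B), -1))) = Add(-7, Mul(Mul(2, F), Mul(Rational(1, 2), Pow(B, -1)))) = Add(-7, Mul(F, Pow(B, -1))))
Mul(Mul(Function('T')(1, 0), Add(5, 0)), -68) = Mul(Mul(Add(-7, Mul(0, Pow(1, -1))), Add(5, 0)), -68) = Mul(Mul(Add(-7, Mul(0, 1)), 5), -68) = Mul(Mul(Add(-7, 0), 5), -68) = Mul(Mul(-7, 5), -68) = Mul(-35, -68) = 2380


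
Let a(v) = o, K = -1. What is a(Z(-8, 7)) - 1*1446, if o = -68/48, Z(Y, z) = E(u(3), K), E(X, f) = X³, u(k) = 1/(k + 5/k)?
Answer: -17369/12 ≈ -1447.4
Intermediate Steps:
Z(Y, z) = 27/2744 (Z(Y, z) = (3/(5 + 3²))³ = (3/(5 + 9))³ = (3/14)³ = 27/2744)
o = -17/12 (o = -68*1/48 = -17/12 ≈ -1.4167)
a(v) = -17/12
a(Z(-8, 7)) - 1*1446 = -17/12 - 1*1446 = -17/12 - 1446 = -17369/12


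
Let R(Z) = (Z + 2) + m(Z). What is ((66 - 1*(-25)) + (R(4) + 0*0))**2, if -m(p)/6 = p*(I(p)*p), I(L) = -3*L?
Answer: 1560001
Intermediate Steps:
m(p) = 18*p**3 (m(p) = -6*p*(-3*p)*p = -6*p*(-3*p**2) = -(-18)*p**3 = 18*p**3)
R(Z) = 2 + Z + 18*Z**3 (R(Z) = (Z + 2) + 18*Z**3 = (2 + Z) + 18*Z**3 = 2 + Z + 18*Z**3)
((66 - 1*(-25)) + (R(4) + 0*0))**2 = ((66 - 1*(-25)) + ((2 + 4 + 18*4**3) + 0*0))**2 = ((66 + 25) + ((2 + 4 + 18*64) + 0))**2 = (91 + ((2 + 4 + 1152) + 0))**2 = (91 + (1158 + 0))**2 = (91 + 1158)**2 = 1249**2 = 1560001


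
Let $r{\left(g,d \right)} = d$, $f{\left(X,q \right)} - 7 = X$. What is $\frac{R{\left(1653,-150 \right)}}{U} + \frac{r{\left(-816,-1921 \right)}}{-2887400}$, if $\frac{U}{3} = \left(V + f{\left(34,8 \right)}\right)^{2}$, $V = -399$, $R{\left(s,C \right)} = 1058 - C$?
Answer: $\frac{1056647083}{277545550200} \approx 0.0038071$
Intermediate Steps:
$f{\left(X,q \right)} = 7 + X$
$U = 384492$ ($U = 3 \left(-399 + \left(7 + 34\right)\right)^{2} = 3 \left(-399 + 41\right)^{2} = 3 \left(-358\right)^{2} = 3 \cdot 128164 = 384492$)
$\frac{R{\left(1653,-150 \right)}}{U} + \frac{r{\left(-816,-1921 \right)}}{-2887400} = \frac{1058 - -150}{384492} - \frac{1921}{-2887400} = \left(1058 + 150\right) \frac{1}{384492} - - \frac{1921}{2887400} = 1208 \cdot \frac{1}{384492} + \frac{1921}{2887400} = \frac{302}{96123} + \frac{1921}{2887400} = \frac{1056647083}{277545550200}$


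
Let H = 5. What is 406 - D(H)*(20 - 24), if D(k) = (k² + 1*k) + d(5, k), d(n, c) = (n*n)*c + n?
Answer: 1046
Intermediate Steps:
d(n, c) = n + c*n² (d(n, c) = n²*c + n = c*n² + n = n + c*n²)
D(k) = 5 + k² + 26*k (D(k) = (k² + 1*k) + 5*(1 + k*5) = (k² + k) + 5*(1 + 5*k) = (k + k²) + (5 + 25*k) = 5 + k² + 26*k)
406 - D(H)*(20 - 24) = 406 - (5 + 5² + 26*5)*(20 - 24) = 406 - (5 + 25 + 130)*(-4) = 406 - 160*(-4) = 406 - 1*(-640) = 406 + 640 = 1046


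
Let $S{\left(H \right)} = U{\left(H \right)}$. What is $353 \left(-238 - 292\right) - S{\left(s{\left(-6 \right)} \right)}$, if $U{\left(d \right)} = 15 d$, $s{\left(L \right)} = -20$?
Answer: $-186790$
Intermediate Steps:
$S{\left(H \right)} = 15 H$
$353 \left(-238 - 292\right) - S{\left(s{\left(-6 \right)} \right)} = 353 \left(-238 - 292\right) - 15 \left(-20\right) = 353 \left(-530\right) - -300 = -187090 + 300 = -186790$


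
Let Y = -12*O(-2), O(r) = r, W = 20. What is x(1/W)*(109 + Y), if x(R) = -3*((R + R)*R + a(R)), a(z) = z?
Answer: -4389/200 ≈ -21.945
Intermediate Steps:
x(R) = -6*R² - 3*R (x(R) = -3*((R + R)*R + R) = -3*((2*R)*R + R) = -3*(2*R² + R) = -3*(R + 2*R²) = -6*R² - 3*R)
Y = 24 (Y = -12*(-2) = 24)
x(1/W)*(109 + Y) = (3*(-1 - 2/20)/20)*(109 + 24) = (3*(1/20)*(-1 - 2*1/20))*133 = (3*(1/20)*(-1 - ⅒))*133 = (3*(1/20)*(-11/10))*133 = -33/200*133 = -4389/200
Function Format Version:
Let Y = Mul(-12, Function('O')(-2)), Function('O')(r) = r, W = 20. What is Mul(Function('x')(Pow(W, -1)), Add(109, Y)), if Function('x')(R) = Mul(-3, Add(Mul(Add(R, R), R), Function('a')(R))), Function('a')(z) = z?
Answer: Rational(-4389, 200) ≈ -21.945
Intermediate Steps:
Function('x')(R) = Add(Mul(-6, Pow(R, 2)), Mul(-3, R)) (Function('x')(R) = Mul(-3, Add(Mul(Add(R, R), R), R)) = Mul(-3, Add(Mul(Mul(2, R), R), R)) = Mul(-3, Add(Mul(2, Pow(R, 2)), R)) = Mul(-3, Add(R, Mul(2, Pow(R, 2)))) = Add(Mul(-6, Pow(R, 2)), Mul(-3, R)))
Y = 24 (Y = Mul(-12, -2) = 24)
Mul(Function('x')(Pow(W, -1)), Add(109, Y)) = Mul(Mul(3, Pow(20, -1), Add(-1, Mul(-2, Pow(20, -1)))), Add(109, 24)) = Mul(Mul(3, Rational(1, 20), Add(-1, Mul(-2, Rational(1, 20)))), 133) = Mul(Mul(3, Rational(1, 20), Add(-1, Rational(-1, 10))), 133) = Mul(Mul(3, Rational(1, 20), Rational(-11, 10)), 133) = Mul(Rational(-33, 200), 133) = Rational(-4389, 200)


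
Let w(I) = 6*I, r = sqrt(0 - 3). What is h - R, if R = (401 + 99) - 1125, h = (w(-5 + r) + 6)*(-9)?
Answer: 841 - 54*I*sqrt(3) ≈ 841.0 - 93.531*I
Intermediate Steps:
r = I*sqrt(3) (r = sqrt(-3) = I*sqrt(3) ≈ 1.732*I)
h = 216 - 54*I*sqrt(3) (h = (6*(-5 + I*sqrt(3)) + 6)*(-9) = ((-30 + 6*I*sqrt(3)) + 6)*(-9) = (-24 + 6*I*sqrt(3))*(-9) = 216 - 54*I*sqrt(3) ≈ 216.0 - 93.531*I)
R = -625 (R = 500 - 1125 = -625)
h - R = (216 - 54*I*sqrt(3)) - 1*(-625) = (216 - 54*I*sqrt(3)) + 625 = 841 - 54*I*sqrt(3)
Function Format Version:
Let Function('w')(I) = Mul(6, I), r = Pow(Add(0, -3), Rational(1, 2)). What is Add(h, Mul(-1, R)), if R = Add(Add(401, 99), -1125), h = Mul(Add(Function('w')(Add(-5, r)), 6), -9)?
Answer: Add(841, Mul(-54, I, Pow(3, Rational(1, 2)))) ≈ Add(841.00, Mul(-93.531, I))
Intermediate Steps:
r = Mul(I, Pow(3, Rational(1, 2))) (r = Pow(-3, Rational(1, 2)) = Mul(I, Pow(3, Rational(1, 2))) ≈ Mul(1.7320, I))
h = Add(216, Mul(-54, I, Pow(3, Rational(1, 2)))) (h = Mul(Add(Mul(6, Add(-5, Mul(I, Pow(3, Rational(1, 2))))), 6), -9) = Mul(Add(Add(-30, Mul(6, I, Pow(3, Rational(1, 2)))), 6), -9) = Mul(Add(-24, Mul(6, I, Pow(3, Rational(1, 2)))), -9) = Add(216, Mul(-54, I, Pow(3, Rational(1, 2)))) ≈ Add(216.00, Mul(-93.531, I)))
R = -625 (R = Add(500, -1125) = -625)
Add(h, Mul(-1, R)) = Add(Add(216, Mul(-54, I, Pow(3, Rational(1, 2)))), Mul(-1, -625)) = Add(Add(216, Mul(-54, I, Pow(3, Rational(1, 2)))), 625) = Add(841, Mul(-54, I, Pow(3, Rational(1, 2))))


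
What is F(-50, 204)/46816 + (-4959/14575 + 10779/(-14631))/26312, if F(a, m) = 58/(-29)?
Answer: -41616703013/497504274066800 ≈ -8.3651e-5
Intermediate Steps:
F(a, m) = -2 (F(a, m) = 58*(-1/29) = -2)
F(-50, 204)/46816 + (-4959/14575 + 10779/(-14631))/26312 = -2/46816 + (-4959/14575 + 10779/(-14631))/26312 = -2*1/46816 + (-4959*1/14575 + 10779*(-1/14631))*(1/26312) = -1/23408 + (-4959/14575 - 3593/4877)*(1/26312) = -1/23408 - 76553018/71082275*1/26312 = -1/23408 - 38276509/935158409900 = -41616703013/497504274066800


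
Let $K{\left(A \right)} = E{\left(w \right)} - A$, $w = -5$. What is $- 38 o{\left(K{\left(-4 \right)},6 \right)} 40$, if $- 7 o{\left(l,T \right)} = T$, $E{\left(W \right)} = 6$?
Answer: $\frac{9120}{7} \approx 1302.9$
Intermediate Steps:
$K{\left(A \right)} = 6 - A$
$o{\left(l,T \right)} = - \frac{T}{7}$
$- 38 o{\left(K{\left(-4 \right)},6 \right)} 40 = - 38 \left(\left(- \frac{1}{7}\right) 6\right) 40 = \left(-38\right) \left(- \frac{6}{7}\right) 40 = \frac{228}{7} \cdot 40 = \frac{9120}{7}$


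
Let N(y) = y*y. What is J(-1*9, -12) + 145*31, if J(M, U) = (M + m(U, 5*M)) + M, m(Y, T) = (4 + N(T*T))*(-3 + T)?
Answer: -196825715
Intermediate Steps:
N(y) = y²
m(Y, T) = (-3 + T)*(4 + T⁴) (m(Y, T) = (4 + (T*T)²)*(-3 + T) = (4 + (T²)²)*(-3 + T) = (4 + T⁴)*(-3 + T) = (-3 + T)*(4 + T⁴))
J(M, U) = -12 - 1875*M⁴ + 22*M + 3125*M⁵ (J(M, U) = (M + (-12 + (5*M)⁵ - 3*625*M⁴ + 4*(5*M))) + M = (M + (-12 + 3125*M⁵ - 1875*M⁴ + 20*M)) + M = (M + (-12 - 1875*M⁴ + 20*M + 3125*M⁵)) + M = (-12 - 1875*M⁴ + 21*M + 3125*M⁵) + M = -12 - 1875*M⁴ + 22*M + 3125*M⁵)
J(-1*9, -12) + 145*31 = (-12 - 1875*(-1*9)⁴ + 22*(-1*9) + 3125*(-1*9)⁵) + 145*31 = (-12 - 1875*(-9)⁴ + 22*(-9) + 3125*(-9)⁵) + 4495 = (-12 - 1875*6561 - 198 + 3125*(-59049)) + 4495 = (-12 - 12301875 - 198 - 184528125) + 4495 = -196830210 + 4495 = -196825715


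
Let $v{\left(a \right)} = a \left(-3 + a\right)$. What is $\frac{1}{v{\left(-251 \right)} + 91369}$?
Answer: $\frac{1}{155123} \approx 6.4465 \cdot 10^{-6}$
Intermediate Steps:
$\frac{1}{v{\left(-251 \right)} + 91369} = \frac{1}{- 251 \left(-3 - 251\right) + 91369} = \frac{1}{\left(-251\right) \left(-254\right) + 91369} = \frac{1}{63754 + 91369} = \frac{1}{155123}$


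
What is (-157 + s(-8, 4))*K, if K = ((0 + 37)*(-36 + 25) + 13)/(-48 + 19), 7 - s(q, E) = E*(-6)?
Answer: -49644/29 ≈ -1711.9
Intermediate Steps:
s(q, E) = 7 + 6*E (s(q, E) = 7 - E*(-6) = 7 - (-6)*E = 7 + 6*E)
K = 394/29 (K = (37*(-11) + 13)/(-29) = (-407 + 13)*(-1/29) = -394*(-1/29) = 394/29 ≈ 13.586)
(-157 + s(-8, 4))*K = (-157 + (7 + 6*4))*(394/29) = (-157 + (7 + 24))*(394/29) = (-157 + 31)*(394/29) = -126*394/29 = -49644/29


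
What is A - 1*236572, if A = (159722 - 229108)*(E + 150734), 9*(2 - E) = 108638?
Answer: -86594885744/9 ≈ -9.6217e+9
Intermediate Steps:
E = -108620/9 (E = 2 - ⅑*108638 = 2 - 108638/9 = -108620/9 ≈ -12069.)
A = -86592756596/9 (A = (159722 - 229108)*(-108620/9 + 150734) = -69386*1247986/9 = -86592756596/9 ≈ -9.6214e+9)
A - 1*236572 = -86592756596/9 - 1*236572 = -86592756596/9 - 236572 = -86594885744/9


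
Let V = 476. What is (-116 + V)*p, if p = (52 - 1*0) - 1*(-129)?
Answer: 65160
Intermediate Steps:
p = 181 (p = (52 + 0) + 129 = 52 + 129 = 181)
(-116 + V)*p = (-116 + 476)*181 = 360*181 = 65160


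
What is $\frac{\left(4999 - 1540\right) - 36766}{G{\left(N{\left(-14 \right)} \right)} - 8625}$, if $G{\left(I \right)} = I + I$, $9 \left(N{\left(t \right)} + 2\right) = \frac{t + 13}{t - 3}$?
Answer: $\frac{5095971}{1320235} \approx 3.8599$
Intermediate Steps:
$N{\left(t \right)} = -2 + \frac{13 + t}{9 \left(-3 + t\right)}$ ($N{\left(t \right)} = -2 + \frac{\left(t + 13\right) \frac{1}{t - 3}}{9} = -2 + \frac{\left(13 + t\right) \frac{1}{-3 + t}}{9} = -2 + \frac{\frac{1}{-3 + t} \left(13 + t\right)}{9} = -2 + \frac{13 + t}{9 \left(-3 + t\right)}$)
$G{\left(I \right)} = 2 I$
$\frac{\left(4999 - 1540\right) - 36766}{G{\left(N{\left(-14 \right)} \right)} - 8625} = \frac{\left(4999 - 1540\right) - 36766}{2 \frac{67 - -238}{9 \left(-3 - 14\right)} - 8625} = \frac{3459 - 36766}{2 \frac{67 + 238}{9 \left(-17\right)} - 8625} = - \frac{33307}{2 \cdot \frac{1}{9} \left(- \frac{1}{17}\right) 305 - 8625} = - \frac{33307}{2 \left(- \frac{305}{153}\right) - 8625} = - \frac{33307}{- \frac{610}{153} - 8625} = - \frac{33307}{- \frac{1320235}{153}} = \left(-33307\right) \left(- \frac{153}{1320235}\right) = \frac{5095971}{1320235}$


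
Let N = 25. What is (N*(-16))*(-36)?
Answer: 14400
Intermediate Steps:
(N*(-16))*(-36) = (25*(-16))*(-36) = -400*(-36) = 14400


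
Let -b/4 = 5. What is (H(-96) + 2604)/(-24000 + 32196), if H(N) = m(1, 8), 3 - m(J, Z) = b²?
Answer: 2207/8196 ≈ 0.26928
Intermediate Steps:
b = -20 (b = -4*5 = -20)
m(J, Z) = -397 (m(J, Z) = 3 - 1*(-20)² = 3 - 1*400 = 3 - 400 = -397)
H(N) = -397
(H(-96) + 2604)/(-24000 + 32196) = (-397 + 2604)/(-24000 + 32196) = 2207/8196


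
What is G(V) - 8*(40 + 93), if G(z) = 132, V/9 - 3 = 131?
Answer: -932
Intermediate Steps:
V = 1206 (V = 27 + 9*131 = 27 + 1179 = 1206)
G(V) - 8*(40 + 93) = 132 - 8*(40 + 93) = 132 - 8*133 = 132 - 1064 = -932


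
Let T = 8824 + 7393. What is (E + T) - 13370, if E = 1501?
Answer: 4348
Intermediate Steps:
T = 16217
(E + T) - 13370 = (1501 + 16217) - 13370 = 17718 - 13370 = 4348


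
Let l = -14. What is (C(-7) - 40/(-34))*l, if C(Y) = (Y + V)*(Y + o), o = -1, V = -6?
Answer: -25032/17 ≈ -1472.5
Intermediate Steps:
C(Y) = (-1 + Y)*(-6 + Y) (C(Y) = (Y - 6)*(Y - 1) = (-6 + Y)*(-1 + Y) = (-1 + Y)*(-6 + Y))
(C(-7) - 40/(-34))*l = ((6 + (-7)**2 - 7*(-7)) - 40/(-34))*(-14) = ((6 + 49 + 49) - 40*(-1/34))*(-14) = (104 + 20/17)*(-14) = (1788/17)*(-14) = -25032/17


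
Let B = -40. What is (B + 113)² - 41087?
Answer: -35758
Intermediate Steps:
(B + 113)² - 41087 = (-40 + 113)² - 41087 = 73² - 41087 = 5329 - 41087 = -35758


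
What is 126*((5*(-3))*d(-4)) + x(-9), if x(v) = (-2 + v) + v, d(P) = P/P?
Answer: -1910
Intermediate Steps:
d(P) = 1
x(v) = -2 + 2*v
126*((5*(-3))*d(-4)) + x(-9) = 126*((5*(-3))*1) + (-2 + 2*(-9)) = 126*(-15*1) + (-2 - 18) = 126*(-15) - 20 = -1890 - 20 = -1910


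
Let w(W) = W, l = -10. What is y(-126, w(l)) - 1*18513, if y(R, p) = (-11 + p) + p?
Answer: -18544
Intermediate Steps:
y(R, p) = -11 + 2*p
y(-126, w(l)) - 1*18513 = (-11 + 2*(-10)) - 1*18513 = (-11 - 20) - 18513 = -31 - 18513 = -18544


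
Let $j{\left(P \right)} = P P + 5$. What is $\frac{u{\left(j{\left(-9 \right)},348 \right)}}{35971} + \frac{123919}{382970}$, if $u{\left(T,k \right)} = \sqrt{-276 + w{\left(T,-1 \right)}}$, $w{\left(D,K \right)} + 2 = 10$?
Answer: $\frac{123919}{382970} + \frac{2 i \sqrt{67}}{35971} \approx 0.32357 + 0.00045511 i$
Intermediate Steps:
$w{\left(D,K \right)} = 8$ ($w{\left(D,K \right)} = -2 + 10 = 8$)
$j{\left(P \right)} = 5 + P^{2}$ ($j{\left(P \right)} = P^{2} + 5 = 5 + P^{2}$)
$u{\left(T,k \right)} = 2 i \sqrt{67}$ ($u{\left(T,k \right)} = \sqrt{-276 + 8} = \sqrt{-268} = 2 i \sqrt{67}$)
$\frac{u{\left(j{\left(-9 \right)},348 \right)}}{35971} + \frac{123919}{382970} = \frac{2 i \sqrt{67}}{35971} + \frac{123919}{382970} = \frac{123919}{382970} + \frac{2 i \sqrt{67}}{35971}$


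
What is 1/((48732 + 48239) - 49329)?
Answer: 1/47642 ≈ 2.0990e-5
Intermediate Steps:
1/((48732 + 48239) - 49329) = 1/(96971 - 49329) = 1/47642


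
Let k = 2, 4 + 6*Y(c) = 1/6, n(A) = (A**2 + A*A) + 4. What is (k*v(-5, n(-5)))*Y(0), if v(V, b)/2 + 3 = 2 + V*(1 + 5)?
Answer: 713/9 ≈ 79.222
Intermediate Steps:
n(A) = 4 + 2*A**2 (n(A) = (A**2 + A**2) + 4 = 2*A**2 + 4 = 4 + 2*A**2)
Y(c) = -23/36 (Y(c) = -2/3 + (1/6)/6 = -2/3 + (1/6)*(1/6) = -2/3 + 1/36 = -23/36)
v(V, b) = -2 + 12*V (v(V, b) = -6 + 2*(2 + V*(1 + 5)) = -6 + 2*(2 + V*6) = -6 + 2*(2 + 6*V) = -6 + (4 + 12*V) = -2 + 12*V)
(k*v(-5, n(-5)))*Y(0) = (2*(-2 + 12*(-5)))*(-23/36) = (2*(-2 - 60))*(-23/36) = (2*(-62))*(-23/36) = -124*(-23/36) = 713/9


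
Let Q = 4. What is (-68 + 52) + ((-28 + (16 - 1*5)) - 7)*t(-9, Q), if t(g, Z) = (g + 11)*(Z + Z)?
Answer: -400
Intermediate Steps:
t(g, Z) = 2*Z*(11 + g) (t(g, Z) = (11 + g)*(2*Z) = 2*Z*(11 + g))
(-68 + 52) + ((-28 + (16 - 1*5)) - 7)*t(-9, Q) = (-68 + 52) + ((-28 + (16 - 1*5)) - 7)*(2*4*(11 - 9)) = -16 + ((-28 + (16 - 5)) - 7)*(2*4*2) = -16 + ((-28 + 11) - 7)*16 = -16 + (-17 - 7)*16 = -16 - 24*16 = -16 - 384 = -400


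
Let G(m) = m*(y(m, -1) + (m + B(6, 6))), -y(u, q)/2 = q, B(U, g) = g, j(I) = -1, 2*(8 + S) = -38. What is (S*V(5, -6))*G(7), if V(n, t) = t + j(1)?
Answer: 19845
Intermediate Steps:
S = -27 (S = -8 + (½)*(-38) = -8 - 19 = -27)
y(u, q) = -2*q
V(n, t) = -1 + t (V(n, t) = t - 1 = -1 + t)
G(m) = m*(8 + m) (G(m) = m*(-2*(-1) + (m + 6)) = m*(2 + (6 + m)) = m*(8 + m))
(S*V(5, -6))*G(7) = (-27*(-1 - 6))*(7*(8 + 7)) = (-27*(-7))*(7*15) = 189*105 = 19845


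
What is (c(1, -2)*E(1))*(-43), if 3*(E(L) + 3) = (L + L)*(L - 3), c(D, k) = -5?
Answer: -2795/3 ≈ -931.67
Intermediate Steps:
E(L) = -3 + 2*L*(-3 + L)/3 (E(L) = -3 + ((L + L)*(L - 3))/3 = -3 + ((2*L)*(-3 + L))/3 = -3 + (2*L*(-3 + L))/3 = -3 + 2*L*(-3 + L)/3)
(c(1, -2)*E(1))*(-43) = -5*(-3 - 2*1 + (⅔)*1²)*(-43) = -5*(-3 - 2 + (⅔)*1)*(-43) = -5*(-3 - 2 + ⅔)*(-43) = -5*(-13/3)*(-43) = (65/3)*(-43) = -2795/3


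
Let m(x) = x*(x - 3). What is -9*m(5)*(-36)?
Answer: 3240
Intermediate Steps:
m(x) = x*(-3 + x)
-9*m(5)*(-36) = -45*(-3 + 5)*(-36) = -45*2*(-36) = -9*10*(-36) = -90*(-36) = 3240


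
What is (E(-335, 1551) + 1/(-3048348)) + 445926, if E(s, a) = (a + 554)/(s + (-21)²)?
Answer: 1359398165837/3048348 ≈ 4.4595e+5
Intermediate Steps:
E(s, a) = (554 + a)/(441 + s) (E(s, a) = (554 + a)/(s + 441) = (554 + a)/(441 + s))
(E(-335, 1551) + 1/(-3048348)) + 445926 = ((554 + 1551)/(441 - 335) + 1/(-3048348)) + 445926 = (2105/106 - 1/3048348) + 445926 = 60535589/3048348 + 445926 = 1359398165837/3048348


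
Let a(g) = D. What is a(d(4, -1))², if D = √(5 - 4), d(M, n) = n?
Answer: 1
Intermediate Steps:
D = 1 (D = √1 = 1)
a(g) = 1
a(d(4, -1))² = 1² = 1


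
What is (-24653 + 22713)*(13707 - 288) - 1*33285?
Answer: -26066145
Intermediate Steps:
(-24653 + 22713)*(13707 - 288) - 1*33285 = -1940*13419 - 33285 = -26032860 - 33285 = -26066145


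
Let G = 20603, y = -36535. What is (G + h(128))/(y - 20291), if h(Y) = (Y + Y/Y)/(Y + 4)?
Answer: -906575/2500344 ≈ -0.36258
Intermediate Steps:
h(Y) = (1 + Y)/(4 + Y) (h(Y) = (Y + 1)/(4 + Y) = (1 + Y)/(4 + Y))
(G + h(128))/(y - 20291) = (20603 + (1 + 128)/(4 + 128))/(-36535 - 20291) = (20603 + 129/132)/(-56826) = (20603 + (1/132)*129)*(-1/56826) = (20603 + 43/44)*(-1/56826) = (906575/44)*(-1/56826) = -906575/2500344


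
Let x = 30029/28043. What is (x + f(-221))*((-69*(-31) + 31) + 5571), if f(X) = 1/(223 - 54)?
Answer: 39501889504/4739267 ≈ 8335.0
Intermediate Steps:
f(X) = 1/169
x = 30029/28043 (x = 30029*(1/28043) = 30029/28043 ≈ 1.0708)
(x + f(-221))*((-69*(-31) + 31) + 5571) = (30029/28043 + 1/169)*((-69*(-31) + 31) + 5571) = 5102944*((2139 + 31) + 5571)/4739267 = 5102944*(2170 + 5571)/4739267 = (5102944/4739267)*7741 = 39501889504/4739267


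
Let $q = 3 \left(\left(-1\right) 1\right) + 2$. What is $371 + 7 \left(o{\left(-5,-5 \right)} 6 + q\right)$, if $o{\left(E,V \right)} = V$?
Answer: $154$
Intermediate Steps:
$q = -1$ ($q = 3 \left(-1\right) + 2 = -3 + 2 = -1$)
$371 + 7 \left(o{\left(-5,-5 \right)} 6 + q\right) = 371 + 7 \left(\left(-5\right) 6 - 1\right) = 371 + 7 \left(-30 - 1\right) = 371 + 7 \left(-31\right) = 371 - 217 = 154$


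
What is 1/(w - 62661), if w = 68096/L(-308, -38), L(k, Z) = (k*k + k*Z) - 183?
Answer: -106385/6666122389 ≈ -1.5959e-5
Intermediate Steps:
L(k, Z) = -183 + k² + Z*k (L(k, Z) = (k² + Z*k) - 183 = -183 + k² + Z*k)
w = 68096/106385 (w = 68096/(-183 + (-308)² - 38*(-308)) = 68096/(-183 + 94864 + 11704) = 68096/106385 ≈ 0.64009)
1/(w - 62661) = 1/(68096/106385 - 62661) = 1/(-6666122389/106385) = -106385/6666122389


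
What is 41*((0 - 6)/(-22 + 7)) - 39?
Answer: -113/5 ≈ -22.600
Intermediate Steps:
41*((0 - 6)/(-22 + 7)) - 39 = 41*(-6/(-15)) - 39 = 41*(-6*(-1/15)) - 39 = 41*(2/5) - 39 = 82/5 - 39 = -113/5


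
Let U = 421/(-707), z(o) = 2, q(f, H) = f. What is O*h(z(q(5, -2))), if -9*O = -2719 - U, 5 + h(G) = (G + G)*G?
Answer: 1921912/2121 ≈ 906.13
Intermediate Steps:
h(G) = -5 + 2*G² (h(G) = -5 + (G + G)*G = -5 + (2*G)*G = -5 + 2*G²)
U = -421/707 (U = 421*(-1/707) = -421/707 ≈ -0.59547)
O = 1921912/6363 (O = -(-2719 - 1*(-421/707))/9 = -(-2719 + 421/707)/9 = -⅑*(-1921912/707) = 1921912/6363 ≈ 302.04)
O*h(z(q(5, -2))) = 1921912*(-5 + 2*2²)/6363 = 1921912*(-5 + 2*4)/6363 = 1921912*(-5 + 8)/6363 = (1921912/6363)*3 = 1921912/2121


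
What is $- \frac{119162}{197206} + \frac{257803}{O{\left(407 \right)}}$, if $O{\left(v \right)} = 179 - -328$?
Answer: $\frac{1953072434}{3845517} \approx 507.88$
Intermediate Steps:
$O{\left(v \right)} = 507$ ($O{\left(v \right)} = 179 + 328 = 507$)
$- \frac{119162}{197206} + \frac{257803}{O{\left(407 \right)}} = - \frac{119162}{197206} + \frac{257803}{507} = \left(-119162\right) \frac{1}{197206} + 257803 \cdot \frac{1}{507} = - \frac{59581}{98603} + \frac{19831}{39} = \frac{1953072434}{3845517}$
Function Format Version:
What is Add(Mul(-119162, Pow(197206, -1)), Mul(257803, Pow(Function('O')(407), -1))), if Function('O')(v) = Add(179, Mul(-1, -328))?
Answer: Rational(1953072434, 3845517) ≈ 507.88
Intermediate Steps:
Function('O')(v) = 507 (Function('O')(v) = Add(179, 328) = 507)
Add(Mul(-119162, Pow(197206, -1)), Mul(257803, Pow(Function('O')(407), -1))) = Add(Mul(-119162, Pow(197206, -1)), Mul(257803, Pow(507, -1))) = Add(Mul(-119162, Rational(1, 197206)), Mul(257803, Rational(1, 507))) = Add(Rational(-59581, 98603), Rational(19831, 39)) = Rational(1953072434, 3845517)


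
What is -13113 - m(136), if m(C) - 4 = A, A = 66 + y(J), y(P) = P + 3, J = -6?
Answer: -13180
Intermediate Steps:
y(P) = 3 + P
A = 63 (A = 66 + (3 - 6) = 66 - 3 = 63)
m(C) = 67 (m(C) = 4 + 63 = 67)
-13113 - m(136) = -13113 - 1*67 = -13113 - 67 = -13180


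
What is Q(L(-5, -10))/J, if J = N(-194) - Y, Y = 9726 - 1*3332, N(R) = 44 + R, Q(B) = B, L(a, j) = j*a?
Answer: -25/3272 ≈ -0.0076406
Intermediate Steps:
L(a, j) = a*j
Y = 6394 (Y = 9726 - 3332 = 6394)
J = -6544 (J = (44 - 194) - 1*6394 = -150 - 6394 = -6544)
Q(L(-5, -10))/J = -5*(-10)/(-6544) = 50*(-1/6544) = -25/3272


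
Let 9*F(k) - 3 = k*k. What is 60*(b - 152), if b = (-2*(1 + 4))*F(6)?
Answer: -11720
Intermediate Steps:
F(k) = ⅓ + k²/9 (F(k) = ⅓ + (k*k)/9 = ⅓ + k²/9)
b = -130/3 (b = (-2*(1 + 4))*(⅓ + (⅑)*6²) = (-2*5)*(⅓ + (⅑)*36) = -10*(⅓ + 4) = -10*13/3 = -130/3 ≈ -43.333)
60*(b - 152) = 60*(-130/3 - 152) = 60*(-586/3) = -11720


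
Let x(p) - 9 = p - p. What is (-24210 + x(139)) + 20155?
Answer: -4046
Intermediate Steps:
x(p) = 9 (x(p) = 9 + (p - p) = 9 + 0 = 9)
(-24210 + x(139)) + 20155 = (-24210 + 9) + 20155 = -24201 + 20155 = -4046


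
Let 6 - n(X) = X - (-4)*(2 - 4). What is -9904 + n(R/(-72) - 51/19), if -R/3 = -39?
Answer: -1502625/152 ≈ -9885.7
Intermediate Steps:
R = 117 (R = -3*(-39) = 117)
n(X) = 14 - X (n(X) = 6 - (X - (-4)*(2 - 4)) = 6 - (X - (-4)*(-2)) = 6 - (X - 1*8) = 6 - (X - 8) = 6 - (-8 + X) = 6 + (8 - X) = 14 - X)
-9904 + n(R/(-72) - 51/19) = -9904 + (14 - (117/(-72) - 51/19)) = -9904 + (14 - (117*(-1/72) - 51*1/19)) = -9904 + (14 - (-13/8 - 51/19)) = -9904 + (14 - 1*(-655/152)) = -9904 + (14 + 655/152) = -9904 + 2783/152 = -1502625/152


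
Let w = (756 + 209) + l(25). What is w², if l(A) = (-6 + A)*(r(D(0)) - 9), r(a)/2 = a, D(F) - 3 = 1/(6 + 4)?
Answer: 20784481/25 ≈ 8.3138e+5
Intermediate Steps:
D(F) = 31/10 (D(F) = 3 + 1/(6 + 4) = 3 + 1/10 = 3 + ⅒ = 31/10)
r(a) = 2*a
l(A) = 84/5 - 14*A/5 (l(A) = (-6 + A)*(2*(31/10) - 9) = (-6 + A)*(31/5 - 9) = (-6 + A)*(-14/5) = 84/5 - 14*A/5)
w = 4559/5 (w = (756 + 209) + (84/5 - 14/5*25) = 965 + (84/5 - 70) = 965 - 266/5 = 4559/5 ≈ 911.80)
w² = (4559/5)² = 20784481/25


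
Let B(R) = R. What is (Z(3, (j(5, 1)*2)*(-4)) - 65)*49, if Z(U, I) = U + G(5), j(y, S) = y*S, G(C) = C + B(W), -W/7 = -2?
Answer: -2107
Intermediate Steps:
W = 14 (W = -7*(-2) = 14)
G(C) = 14 + C (G(C) = C + 14 = 14 + C)
j(y, S) = S*y
Z(U, I) = 19 + U (Z(U, I) = U + (14 + 5) = U + 19 = 19 + U)
(Z(3, (j(5, 1)*2)*(-4)) - 65)*49 = ((19 + 3) - 65)*49 = (22 - 65)*49 = -43*49 = -2107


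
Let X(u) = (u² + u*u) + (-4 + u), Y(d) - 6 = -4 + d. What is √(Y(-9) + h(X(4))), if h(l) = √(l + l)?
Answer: 1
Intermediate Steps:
Y(d) = 2 + d (Y(d) = 6 + (-4 + d) = 2 + d)
X(u) = -4 + u + 2*u² (X(u) = (u² + u²) + (-4 + u) = 2*u² + (-4 + u) = -4 + u + 2*u²)
h(l) = √2*√l (h(l) = √(2*l) = √2*√l)
√(Y(-9) + h(X(4))) = √((2 - 9) + √2*√(-4 + 4 + 2*4²)) = √(-7 + √2*√(-4 + 4 + 2*16)) = √(-7 + √2*√(-4 + 4 + 32)) = √(-7 + √2*√32) = √(-7 + √2*(4*√2)) = √(-7 + 8) = √1 = 1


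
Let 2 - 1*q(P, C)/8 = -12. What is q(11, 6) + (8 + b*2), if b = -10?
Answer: 100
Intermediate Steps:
q(P, C) = 112 (q(P, C) = 16 - 8*(-12) = 16 + 96 = 112)
q(11, 6) + (8 + b*2) = 112 + (8 - 10*2) = 112 + (8 - 20) = 112 - 12 = 100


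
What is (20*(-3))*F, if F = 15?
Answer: -900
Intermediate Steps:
(20*(-3))*F = (20*(-3))*15 = -60*15 = -900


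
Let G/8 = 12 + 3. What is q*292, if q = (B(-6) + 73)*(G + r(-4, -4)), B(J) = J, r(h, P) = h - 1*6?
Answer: 2152040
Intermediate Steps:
r(h, P) = -6 + h (r(h, P) = h - 6 = -6 + h)
G = 120 (G = 8*(12 + 3) = 8*15 = 120)
q = 7370 (q = (-6 + 73)*(120 + (-6 - 4)) = 67*(120 - 10) = 67*110 = 7370)
q*292 = 7370*292 = 2152040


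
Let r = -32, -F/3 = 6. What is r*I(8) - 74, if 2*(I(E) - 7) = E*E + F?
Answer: -1034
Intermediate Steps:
F = -18 (F = -3*6 = -18)
I(E) = -2 + E**2/2 (I(E) = 7 + (E*E - 18)/2 = 7 + (E**2 - 18)/2 = 7 + (-18 + E**2)/2 = 7 + (-9 + E**2/2) = -2 + E**2/2)
r*I(8) - 74 = -32*(-2 + (1/2)*8**2) - 74 = -32*(-2 + (1/2)*64) - 74 = -32*(-2 + 32) - 74 = -32*30 - 74 = -960 - 74 = -1034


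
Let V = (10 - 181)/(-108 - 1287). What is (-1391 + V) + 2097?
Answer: 109449/155 ≈ 706.12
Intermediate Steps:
V = 19/155 (V = -171/(-1395) = -171*(-1/1395) = 19/155 ≈ 0.12258)
(-1391 + V) + 2097 = (-1391 + 19/155) + 2097 = -215586/155 + 2097 = 109449/155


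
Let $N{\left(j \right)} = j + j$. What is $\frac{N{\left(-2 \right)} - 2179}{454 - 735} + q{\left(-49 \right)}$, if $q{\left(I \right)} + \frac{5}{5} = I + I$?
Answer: $- \frac{25636}{281} \approx -91.231$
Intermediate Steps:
$N{\left(j \right)} = 2 j$
$q{\left(I \right)} = -1 + 2 I$ ($q{\left(I \right)} = -1 + \left(I + I\right) = -1 + 2 I$)
$\frac{N{\left(-2 \right)} - 2179}{454 - 735} + q{\left(-49 \right)} = \frac{2 \left(-2\right) - 2179}{454 - 735} + \left(-1 + 2 \left(-49\right)\right) = \frac{-4 - 2179}{-281} - 99 = \left(-2183\right) \left(- \frac{1}{281}\right) - 99 = \frac{2183}{281} - 99 = - \frac{25636}{281}$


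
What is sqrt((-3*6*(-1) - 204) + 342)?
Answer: 2*sqrt(39) ≈ 12.490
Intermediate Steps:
sqrt((-3*6*(-1) - 204) + 342) = sqrt((-18*(-1) - 204) + 342) = sqrt((18 - 204) + 342) = sqrt(-186 + 342) = sqrt(156) = 2*sqrt(39)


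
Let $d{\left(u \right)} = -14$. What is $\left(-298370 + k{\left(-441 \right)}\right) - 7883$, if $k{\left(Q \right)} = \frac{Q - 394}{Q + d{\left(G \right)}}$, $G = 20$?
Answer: $- \frac{27868856}{91} \approx -3.0625 \cdot 10^{5}$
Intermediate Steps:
$k{\left(Q \right)} = \frac{-394 + Q}{-14 + Q}$ ($k{\left(Q \right)} = \frac{Q - 394}{Q - 14} = \frac{-394 + Q}{-14 + Q}$)
$\left(-298370 + k{\left(-441 \right)}\right) - 7883 = \left(-298370 + \frac{-394 - 441}{-14 - 441}\right) - 7883 = \left(-298370 + \frac{1}{-455} \left(-835\right)\right) - 7883 = \left(-298370 - - \frac{167}{91}\right) - 7883 = \left(-298370 + \frac{167}{91}\right) - 7883 = - \frac{27151503}{91} - 7883 = - \frac{27868856}{91}$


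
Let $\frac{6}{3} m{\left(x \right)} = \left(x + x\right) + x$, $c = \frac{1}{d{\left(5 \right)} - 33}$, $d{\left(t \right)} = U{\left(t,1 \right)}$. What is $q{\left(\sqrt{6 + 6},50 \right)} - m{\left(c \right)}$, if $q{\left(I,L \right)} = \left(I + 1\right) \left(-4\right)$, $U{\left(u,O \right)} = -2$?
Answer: $- \frac{277}{70} - 8 \sqrt{3} \approx -17.814$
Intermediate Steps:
$q{\left(I,L \right)} = -4 - 4 I$ ($q{\left(I,L \right)} = \left(1 + I\right) \left(-4\right) = -4 - 4 I$)
$d{\left(t \right)} = -2$
$c = - \frac{1}{35}$ ($c = \frac{1}{-2 - 33} = \frac{1}{-35} = - \frac{1}{35} \approx -0.028571$)
$m{\left(x \right)} = \frac{3 x}{2}$ ($m{\left(x \right)} = \frac{\left(x + x\right) + x}{2} = \frac{2 x + x}{2} = \frac{3 x}{2}$)
$q{\left(\sqrt{6 + 6},50 \right)} - m{\left(c \right)} = \left(-4 - 4 \sqrt{6 + 6}\right) - \frac{3}{2} \left(- \frac{1}{35}\right) = \left(-4 - 4 \sqrt{12}\right) - - \frac{3}{70} = \left(-4 - 4 \cdot 2 \sqrt{3}\right) + \frac{3}{70} = \left(-4 - 8 \sqrt{3}\right) + \frac{3}{70} = - \frac{277}{70} - 8 \sqrt{3}$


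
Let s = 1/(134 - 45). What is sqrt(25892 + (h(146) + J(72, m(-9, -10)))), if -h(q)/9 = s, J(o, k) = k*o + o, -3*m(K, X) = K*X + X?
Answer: sqrt(190451723)/89 ≈ 155.06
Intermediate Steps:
m(K, X) = -X/3 - K*X/3 (m(K, X) = -(K*X + X)/3 = -(X + K*X)/3 = -X/3 - K*X/3)
J(o, k) = o + k*o
s = 1/89 ≈ 0.011236
h(q) = -9/89 (h(q) = -9*1/89 = -9/89)
sqrt(25892 + (h(146) + J(72, m(-9, -10)))) = sqrt(25892 + (-9/89 + 72*(1 - 1/3*(-10)*(1 - 9)))) = sqrt(25892 + (-9/89 + 72*(1 - 1/3*(-10)*(-8)))) = sqrt(25892 + (-9/89 + 72*(1 - 80/3))) = sqrt(25892 + (-9/89 + 72*(-77/3))) = sqrt(25892 + (-9/89 - 1848)) = sqrt(25892 - 164481/89) = sqrt(2139907/89) = sqrt(190451723)/89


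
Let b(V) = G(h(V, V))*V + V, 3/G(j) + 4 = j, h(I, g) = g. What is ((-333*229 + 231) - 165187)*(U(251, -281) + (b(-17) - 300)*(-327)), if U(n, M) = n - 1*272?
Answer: -24807275313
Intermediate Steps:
G(j) = 3/(-4 + j)
U(n, M) = -272 + n (U(n, M) = n - 272 = -272 + n)
b(V) = V + 3*V/(-4 + V) (b(V) = (3/(-4 + V))*V + V = 3*V/(-4 + V) + V = V + 3*V/(-4 + V))
((-333*229 + 231) - 165187)*(U(251, -281) + (b(-17) - 300)*(-327)) = ((-333*229 + 231) - 165187)*((-272 + 251) + (-17*(-1 - 17)/(-4 - 17) - 300)*(-327)) = ((-76257 + 231) - 165187)*(-21 + (-17*(-18)/(-21) - 300)*(-327)) = (-76026 - 165187)*(-21 + (-17*(-1/21)*(-18) - 300)*(-327)) = -241213*(-21 + (-102/7 - 300)*(-327)) = -241213*(-21 - 2202/7*(-327)) = -241213*(-21 + 720054/7) = -241213*719907/7 = -24807275313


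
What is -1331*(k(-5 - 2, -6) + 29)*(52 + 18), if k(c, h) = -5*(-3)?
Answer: -4099480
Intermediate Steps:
k(c, h) = 15
-1331*(k(-5 - 2, -6) + 29)*(52 + 18) = -1331*(15 + 29)*(52 + 18) = -58564*70 = -1331*3080 = -4099480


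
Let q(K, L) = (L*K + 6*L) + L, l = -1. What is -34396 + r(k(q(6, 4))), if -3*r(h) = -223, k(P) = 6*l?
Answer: -102965/3 ≈ -34322.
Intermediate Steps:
q(K, L) = 7*L + K*L (q(K, L) = (K*L + 6*L) + L = (6*L + K*L) + L = 7*L + K*L)
k(P) = -6 (k(P) = 6*(-1) = -6)
r(h) = 223/3 (r(h) = -⅓*(-223) = 223/3)
-34396 + r(k(q(6, 4))) = -34396 + 223/3 = -102965/3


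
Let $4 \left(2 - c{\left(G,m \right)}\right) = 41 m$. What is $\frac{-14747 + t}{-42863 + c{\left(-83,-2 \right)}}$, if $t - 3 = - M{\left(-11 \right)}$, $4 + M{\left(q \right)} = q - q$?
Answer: $\frac{29480}{85681} \approx 0.34407$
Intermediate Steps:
$M{\left(q \right)} = -4$ ($M{\left(q \right)} = -4 + \left(q - q\right) = -4 + 0 = -4$)
$c{\left(G,m \right)} = 2 - \frac{41 m}{4}$
$t = 7$ ($t = 3 - -4 = 3 + 4 = 7$)
$\frac{-14747 + t}{-42863 + c{\left(-83,-2 \right)}} = \frac{-14747 + 7}{-42863 + \left(2 - - \frac{41}{2}\right)} = - \frac{14740}{-42863 + \left(2 + \frac{41}{2}\right)} = - \frac{14740}{-42863 + \frac{45}{2}} = - \frac{14740}{- \frac{85681}{2}} = \left(-14740\right) \left(- \frac{2}{85681}\right) = \frac{29480}{85681}$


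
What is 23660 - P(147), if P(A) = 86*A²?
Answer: -1834714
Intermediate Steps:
23660 - P(147) = 23660 - 86*147² = 23660 - 86*21609 = 23660 - 1*1858374 = 23660 - 1858374 = -1834714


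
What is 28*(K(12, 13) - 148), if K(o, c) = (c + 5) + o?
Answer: -3304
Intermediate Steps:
K(o, c) = 5 + c + o (K(o, c) = (5 + c) + o = 5 + c + o)
28*(K(12, 13) - 148) = 28*((5 + 13 + 12) - 148) = 28*(30 - 148) = 28*(-118) = -3304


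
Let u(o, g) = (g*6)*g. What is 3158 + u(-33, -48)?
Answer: 16982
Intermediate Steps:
u(o, g) = 6*g² (u(o, g) = (6*g)*g = 6*g²)
3158 + u(-33, -48) = 3158 + 6*(-48)² = 3158 + 6*2304 = 3158 + 13824 = 16982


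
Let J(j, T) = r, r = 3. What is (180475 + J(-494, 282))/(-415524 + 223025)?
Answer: -180478/192499 ≈ -0.93755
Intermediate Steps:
J(j, T) = 3
(180475 + J(-494, 282))/(-415524 + 223025) = (180475 + 3)/(-415524 + 223025) = 180478/(-192499) = 180478*(-1/192499) = -180478/192499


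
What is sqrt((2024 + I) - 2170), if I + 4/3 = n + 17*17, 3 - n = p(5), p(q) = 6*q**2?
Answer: 4*I*sqrt(3)/3 ≈ 2.3094*I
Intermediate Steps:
n = -147 (n = 3 - 6*5**2 = 3 - 6*25 = 3 - 1*150 = 3 - 150 = -147)
I = 422/3 (I = -4/3 + (-147 + 17*17) = -4/3 + (-147 + 289) = -4/3 + 142 = 422/3 ≈ 140.67)
sqrt((2024 + I) - 2170) = sqrt((2024 + 422/3) - 2170) = sqrt(6494/3 - 2170) = sqrt(-16/3) = 4*I*sqrt(3)/3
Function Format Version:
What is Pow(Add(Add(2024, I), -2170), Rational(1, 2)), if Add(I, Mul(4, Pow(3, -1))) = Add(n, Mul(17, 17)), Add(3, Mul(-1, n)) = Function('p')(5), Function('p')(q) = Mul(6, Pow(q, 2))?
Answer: Mul(Rational(4, 3), I, Pow(3, Rational(1, 2))) ≈ Mul(2.3094, I)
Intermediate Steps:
n = -147 (n = Add(3, Mul(-1, Mul(6, Pow(5, 2)))) = Add(3, Mul(-1, Mul(6, 25))) = Add(3, Mul(-1, 150)) = Add(3, -150) = -147)
I = Rational(422, 3) (I = Add(Rational(-4, 3), Add(-147, Mul(17, 17))) = Add(Rational(-4, 3), Add(-147, 289)) = Add(Rational(-4, 3), 142) = Rational(422, 3) ≈ 140.67)
Pow(Add(Add(2024, I), -2170), Rational(1, 2)) = Pow(Add(Add(2024, Rational(422, 3)), -2170), Rational(1, 2)) = Pow(Add(Rational(6494, 3), -2170), Rational(1, 2)) = Pow(Rational(-16, 3), Rational(1, 2)) = Mul(Rational(4, 3), I, Pow(3, Rational(1, 2)))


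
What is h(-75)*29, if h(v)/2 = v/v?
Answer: 58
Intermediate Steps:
h(v) = 2 (h(v) = 2*(v/v) = 2*1 = 2)
h(-75)*29 = 2*29 = 58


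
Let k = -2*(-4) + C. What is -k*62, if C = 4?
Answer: -744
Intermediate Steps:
k = 12 (k = -2*(-4) + 4 = 8 + 4 = 12)
-k*62 = -12*62 = -1*744 = -744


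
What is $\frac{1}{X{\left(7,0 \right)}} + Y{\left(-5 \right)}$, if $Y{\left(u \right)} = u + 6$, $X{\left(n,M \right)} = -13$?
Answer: $\frac{12}{13} \approx 0.92308$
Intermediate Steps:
$Y{\left(u \right)} = 6 + u$
$\frac{1}{X{\left(7,0 \right)}} + Y{\left(-5 \right)} = \frac{1}{-13} + \left(6 - 5\right) = - \frac{1}{13} + 1 = \frac{12}{13}$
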